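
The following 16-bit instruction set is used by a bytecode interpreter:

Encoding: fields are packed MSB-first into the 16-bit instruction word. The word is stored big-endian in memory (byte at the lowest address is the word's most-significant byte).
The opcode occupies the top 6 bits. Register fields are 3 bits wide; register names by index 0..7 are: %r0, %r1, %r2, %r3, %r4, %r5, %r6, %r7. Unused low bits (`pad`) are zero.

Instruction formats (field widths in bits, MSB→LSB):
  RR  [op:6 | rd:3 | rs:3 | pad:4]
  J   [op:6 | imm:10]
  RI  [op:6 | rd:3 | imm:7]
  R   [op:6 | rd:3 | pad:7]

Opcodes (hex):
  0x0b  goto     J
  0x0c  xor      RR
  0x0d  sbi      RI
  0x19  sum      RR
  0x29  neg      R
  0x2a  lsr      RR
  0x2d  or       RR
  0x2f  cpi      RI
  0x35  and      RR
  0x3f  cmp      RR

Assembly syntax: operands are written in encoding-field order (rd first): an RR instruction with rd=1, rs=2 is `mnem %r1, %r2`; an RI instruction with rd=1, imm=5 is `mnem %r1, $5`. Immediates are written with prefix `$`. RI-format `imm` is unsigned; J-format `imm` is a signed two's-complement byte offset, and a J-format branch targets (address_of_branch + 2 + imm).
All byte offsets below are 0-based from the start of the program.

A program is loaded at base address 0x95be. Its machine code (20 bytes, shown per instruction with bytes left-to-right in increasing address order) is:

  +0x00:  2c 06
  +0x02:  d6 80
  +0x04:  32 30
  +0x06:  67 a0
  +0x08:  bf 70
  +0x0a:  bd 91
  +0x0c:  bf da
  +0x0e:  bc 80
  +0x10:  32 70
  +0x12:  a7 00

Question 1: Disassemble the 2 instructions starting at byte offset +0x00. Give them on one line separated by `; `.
goto $6; and %r5, %r0

off 0x00: read 2c 06 as big → 0x2c06
  opcode bits[15:10]=0xb: goto/J
  imm: (w>>0)&0x3ff=0x6 → $6
off 0x02: read d6 80 as big → 0xd680
  opcode bits[15:10]=0x35: and/RR
  rd: (w>>7)&0x7=0x5 → %r5
  rs: (w>>4)&0x7=0x0 → %r0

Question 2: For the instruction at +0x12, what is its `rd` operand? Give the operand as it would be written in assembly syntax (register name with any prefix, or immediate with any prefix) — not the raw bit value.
@+12  big-endian(a7 00) = 0xa700
  op=0xa700>>10=0x29 ⇒ neg (R)
  [9:7] rd=6 = %r6

%r6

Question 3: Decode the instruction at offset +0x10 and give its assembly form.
xor %r4, %r7

+0x10: 32 70 ⇒ word 0x3270 (big)
  op=0x3270>>10=0xc ⇒ xor (RR)
  rd@[9:7]=0x4 ⇒ %r4
  rs@[6:4]=0x7 ⇒ %r7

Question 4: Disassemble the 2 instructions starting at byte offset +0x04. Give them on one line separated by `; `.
xor %r4, %r3; sum %r7, %r2

@+04  big-endian(32 30) = 0x3230
  op=0x3230>>10=0xc ⇒ xor (RR)
  [9:7] rd=4 = %r4
  [6:4] rs=3 = %r3
@+06  big-endian(67 a0) = 0x67a0
  op=0x67a0>>10=0x19 ⇒ sum (RR)
  [9:7] rd=7 = %r7
  [6:4] rs=2 = %r2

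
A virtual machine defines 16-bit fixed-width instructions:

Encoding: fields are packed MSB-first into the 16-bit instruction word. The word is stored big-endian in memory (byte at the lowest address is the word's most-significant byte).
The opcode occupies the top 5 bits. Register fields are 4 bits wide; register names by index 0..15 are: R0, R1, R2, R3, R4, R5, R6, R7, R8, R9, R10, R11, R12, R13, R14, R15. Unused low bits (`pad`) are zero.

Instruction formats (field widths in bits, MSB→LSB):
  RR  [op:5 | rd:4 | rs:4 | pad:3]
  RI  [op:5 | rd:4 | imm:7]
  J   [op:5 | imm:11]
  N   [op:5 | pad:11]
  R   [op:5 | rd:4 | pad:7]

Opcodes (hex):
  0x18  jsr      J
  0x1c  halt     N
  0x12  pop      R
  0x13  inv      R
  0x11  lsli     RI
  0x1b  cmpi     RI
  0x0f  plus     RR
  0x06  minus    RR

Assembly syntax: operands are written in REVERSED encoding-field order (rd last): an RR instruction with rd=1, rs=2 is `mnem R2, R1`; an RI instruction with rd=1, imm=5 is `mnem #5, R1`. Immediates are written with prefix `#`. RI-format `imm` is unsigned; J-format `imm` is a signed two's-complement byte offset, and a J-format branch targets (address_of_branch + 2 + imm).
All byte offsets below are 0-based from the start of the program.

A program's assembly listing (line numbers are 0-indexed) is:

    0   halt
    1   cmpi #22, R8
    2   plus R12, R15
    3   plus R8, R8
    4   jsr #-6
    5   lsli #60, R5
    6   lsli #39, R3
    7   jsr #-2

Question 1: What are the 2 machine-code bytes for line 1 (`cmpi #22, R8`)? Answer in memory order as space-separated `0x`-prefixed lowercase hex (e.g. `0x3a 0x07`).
1. cmpi fields op=0x1b:5|rd=8:4|imm=22:7 → word dc16h → dc 16

0xdc 0x16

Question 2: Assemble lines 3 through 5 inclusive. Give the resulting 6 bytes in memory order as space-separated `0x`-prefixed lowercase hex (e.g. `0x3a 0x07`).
0x7c 0x40 0xc7 0xfa 0x8a 0xbc

line 3 (plus): pack op=0xf:5|rd=8:4|rs=8:4|pad=0:3 = 0x7c40; big→ 7c 40
line 4 (jsr): pack op=0x18:5|imm=-6:11 = 0xc7fa; big→ c7 fa
line 5 (lsli): pack op=0x11:5|rd=5:4|imm=60:7 = 0x8abc; big→ 8a bc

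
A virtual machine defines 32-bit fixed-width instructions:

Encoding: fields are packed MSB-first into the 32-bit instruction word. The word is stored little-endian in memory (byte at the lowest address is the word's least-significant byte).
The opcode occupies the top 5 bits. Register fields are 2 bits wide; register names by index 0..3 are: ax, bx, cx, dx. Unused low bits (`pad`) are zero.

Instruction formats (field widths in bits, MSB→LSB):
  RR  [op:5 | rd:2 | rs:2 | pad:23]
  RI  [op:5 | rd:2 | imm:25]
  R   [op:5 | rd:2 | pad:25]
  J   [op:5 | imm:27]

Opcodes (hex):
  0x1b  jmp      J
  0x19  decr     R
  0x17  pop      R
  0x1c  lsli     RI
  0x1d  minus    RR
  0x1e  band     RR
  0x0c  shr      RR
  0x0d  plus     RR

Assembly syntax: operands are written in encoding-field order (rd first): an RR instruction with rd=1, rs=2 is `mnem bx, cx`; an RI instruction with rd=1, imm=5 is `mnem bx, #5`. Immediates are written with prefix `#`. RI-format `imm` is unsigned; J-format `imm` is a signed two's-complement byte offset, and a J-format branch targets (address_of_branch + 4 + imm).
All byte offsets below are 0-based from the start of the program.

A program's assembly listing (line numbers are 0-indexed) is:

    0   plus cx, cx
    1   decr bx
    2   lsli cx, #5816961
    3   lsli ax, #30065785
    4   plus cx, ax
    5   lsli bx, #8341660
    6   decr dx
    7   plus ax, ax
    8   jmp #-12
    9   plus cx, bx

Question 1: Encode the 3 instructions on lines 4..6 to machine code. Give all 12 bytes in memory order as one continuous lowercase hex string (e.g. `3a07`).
0000006c9c487fe2000000ce

L4: plus op=0xd:5|rd=2:2|rs=0:2|pad=0:23 ⇒ 0x6c000000 ⇒ little 00 00 00 6c
L5: lsli op=0x1c:5|rd=1:2|imm=8341660:25 ⇒ 0xe27f489c ⇒ little 9c 48 7f e2
L6: decr op=0x19:5|rd=3:2|pad=0:25 ⇒ 0xce000000 ⇒ little 00 00 00 ce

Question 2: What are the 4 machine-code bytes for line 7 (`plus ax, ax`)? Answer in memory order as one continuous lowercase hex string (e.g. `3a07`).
line 7 (plus): pack op=0xd:5|rd=0:2|rs=0:2|pad=0:23 = 0x68000000; little→ 00 00 00 68

00000068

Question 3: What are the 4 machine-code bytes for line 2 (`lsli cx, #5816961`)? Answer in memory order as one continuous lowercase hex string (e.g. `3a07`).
81c258e4

2. lsli fields op=0x1c:5|rd=2:2|imm=5816961:25 → word e458c281h → 81 c2 58 e4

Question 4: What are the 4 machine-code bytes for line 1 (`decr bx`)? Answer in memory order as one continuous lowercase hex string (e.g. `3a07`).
000000ca

1. decr fields op=0x19:5|rd=1:2|pad=0:25 → word ca000000h → 00 00 00 ca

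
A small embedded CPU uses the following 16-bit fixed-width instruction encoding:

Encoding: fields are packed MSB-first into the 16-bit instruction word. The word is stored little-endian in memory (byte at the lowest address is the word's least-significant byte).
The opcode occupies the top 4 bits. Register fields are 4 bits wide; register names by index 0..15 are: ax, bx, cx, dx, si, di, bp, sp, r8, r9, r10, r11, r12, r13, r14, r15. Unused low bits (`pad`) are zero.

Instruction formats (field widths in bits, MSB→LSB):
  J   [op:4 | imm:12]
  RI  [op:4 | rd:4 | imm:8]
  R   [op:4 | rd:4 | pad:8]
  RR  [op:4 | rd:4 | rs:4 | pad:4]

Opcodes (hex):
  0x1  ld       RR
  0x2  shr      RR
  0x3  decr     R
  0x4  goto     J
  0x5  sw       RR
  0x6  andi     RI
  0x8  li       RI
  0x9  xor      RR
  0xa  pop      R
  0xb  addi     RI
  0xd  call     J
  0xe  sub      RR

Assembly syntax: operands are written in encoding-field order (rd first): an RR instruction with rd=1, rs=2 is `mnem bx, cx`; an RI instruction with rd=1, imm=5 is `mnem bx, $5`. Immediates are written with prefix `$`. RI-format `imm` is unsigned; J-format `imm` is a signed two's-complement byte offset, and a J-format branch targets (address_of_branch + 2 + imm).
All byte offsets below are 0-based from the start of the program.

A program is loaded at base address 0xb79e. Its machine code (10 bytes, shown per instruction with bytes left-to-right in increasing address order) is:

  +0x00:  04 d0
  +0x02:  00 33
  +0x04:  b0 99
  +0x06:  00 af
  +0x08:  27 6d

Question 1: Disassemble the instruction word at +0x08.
andi r13, $39

[08] 27 6d → 0x6d27
  top 4b → 0x6 → andi [RI]
  rd: (w>>8)&0xf=0xd → r13
  imm: (w>>0)&0xff=0x27 → $39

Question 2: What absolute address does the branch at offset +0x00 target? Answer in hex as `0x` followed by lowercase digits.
off 0x00: read 04 d0 as little → 0xd004
  top 4b → 0xd → call [J]
  imm@[11:0]=0x4 ⇒ $4
  target = base 0xb79e + off 0x00 + 2 + imm 4 = 0xb7a4

0xb7a4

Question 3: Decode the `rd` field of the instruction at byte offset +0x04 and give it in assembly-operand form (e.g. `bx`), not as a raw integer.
r9

off 0x04: read b0 99 as little → 0x99b0
  op=0x99b0>>12=0x9 ⇒ xor (RR)
  rd@[11:8]=0x9 ⇒ r9
  rs@[7:4]=0xb ⇒ r11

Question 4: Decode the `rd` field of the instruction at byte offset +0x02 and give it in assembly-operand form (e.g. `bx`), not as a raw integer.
off 0x02: read 00 33 as little → 0x3300
  top 4b → 0x3 → decr [R]
  rd: (w>>8)&0xf=0x3 → dx

dx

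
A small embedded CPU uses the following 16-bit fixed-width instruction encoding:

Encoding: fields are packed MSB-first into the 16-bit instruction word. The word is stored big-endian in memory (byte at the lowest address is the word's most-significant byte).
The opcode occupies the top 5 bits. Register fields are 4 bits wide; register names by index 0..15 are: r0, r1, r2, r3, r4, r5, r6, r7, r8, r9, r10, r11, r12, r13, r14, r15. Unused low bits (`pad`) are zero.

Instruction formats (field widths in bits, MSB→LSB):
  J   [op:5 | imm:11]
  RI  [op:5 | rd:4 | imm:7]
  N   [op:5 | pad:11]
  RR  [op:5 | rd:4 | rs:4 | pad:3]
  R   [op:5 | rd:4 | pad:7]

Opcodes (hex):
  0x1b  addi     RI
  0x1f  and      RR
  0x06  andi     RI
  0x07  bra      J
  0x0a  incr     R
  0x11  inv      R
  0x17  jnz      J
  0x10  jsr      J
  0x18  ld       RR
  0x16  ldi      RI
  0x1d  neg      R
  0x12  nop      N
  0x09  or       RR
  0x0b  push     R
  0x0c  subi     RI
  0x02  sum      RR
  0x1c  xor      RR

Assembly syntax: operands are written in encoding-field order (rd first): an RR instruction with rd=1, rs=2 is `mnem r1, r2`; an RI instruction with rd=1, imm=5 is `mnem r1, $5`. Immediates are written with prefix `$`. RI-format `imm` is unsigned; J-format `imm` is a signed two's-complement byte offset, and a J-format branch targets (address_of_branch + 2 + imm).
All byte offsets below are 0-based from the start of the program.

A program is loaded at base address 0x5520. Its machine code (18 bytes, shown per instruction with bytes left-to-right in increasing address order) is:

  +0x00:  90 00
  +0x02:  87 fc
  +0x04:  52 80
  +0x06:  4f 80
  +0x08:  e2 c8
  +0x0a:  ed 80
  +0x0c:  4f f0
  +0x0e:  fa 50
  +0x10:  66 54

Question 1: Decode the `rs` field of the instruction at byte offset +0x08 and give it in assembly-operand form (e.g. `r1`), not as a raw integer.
r9

+0x08: e2 c8 ⇒ word 0xe2c8 (big)
  top 5b → 0x1c → xor [RR]
  rd@[10:7]=0x5 ⇒ r5
  rs@[6:3]=0x9 ⇒ r9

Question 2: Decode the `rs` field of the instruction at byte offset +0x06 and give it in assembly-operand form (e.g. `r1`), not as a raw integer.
r0

@+06  big-endian(4f 80) = 0x4f80
  opcode bits[15:11]=0x9: or/RR
  rd@[10:7]=0xf ⇒ r15
  rs@[6:3]=0x0 ⇒ r0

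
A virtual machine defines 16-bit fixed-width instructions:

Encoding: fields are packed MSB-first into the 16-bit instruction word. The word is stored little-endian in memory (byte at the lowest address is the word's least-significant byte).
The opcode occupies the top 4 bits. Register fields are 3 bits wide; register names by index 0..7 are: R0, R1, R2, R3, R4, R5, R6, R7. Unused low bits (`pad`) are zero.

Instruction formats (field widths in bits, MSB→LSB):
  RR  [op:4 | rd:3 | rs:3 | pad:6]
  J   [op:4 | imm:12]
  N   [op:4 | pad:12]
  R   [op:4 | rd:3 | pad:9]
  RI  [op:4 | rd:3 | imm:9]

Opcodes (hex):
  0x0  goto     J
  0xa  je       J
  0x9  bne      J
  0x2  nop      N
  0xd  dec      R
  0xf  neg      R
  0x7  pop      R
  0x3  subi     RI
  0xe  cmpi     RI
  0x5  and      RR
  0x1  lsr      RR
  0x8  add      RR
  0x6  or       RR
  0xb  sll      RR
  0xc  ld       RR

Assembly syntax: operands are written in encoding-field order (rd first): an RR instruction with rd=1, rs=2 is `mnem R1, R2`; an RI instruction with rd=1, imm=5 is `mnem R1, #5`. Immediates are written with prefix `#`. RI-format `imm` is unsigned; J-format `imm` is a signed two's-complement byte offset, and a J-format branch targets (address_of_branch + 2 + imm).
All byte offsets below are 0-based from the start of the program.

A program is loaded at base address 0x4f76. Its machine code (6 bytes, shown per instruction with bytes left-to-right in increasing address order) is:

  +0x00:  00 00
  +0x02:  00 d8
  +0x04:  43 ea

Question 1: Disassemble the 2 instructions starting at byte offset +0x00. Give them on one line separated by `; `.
@+00  little-endian(00 00) = 0x0000
  op=0x0000>>12=0x0 ⇒ goto (J)
  [11:0] imm=0 = #0
@+02  little-endian(00 d8) = 0xd800
  op=0xd800>>12=0xd ⇒ dec (R)
  [11:9] rd=4 = R4

goto #0; dec R4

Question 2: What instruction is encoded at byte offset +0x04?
cmpi R5, #67

+0x04: 43 ea ⇒ word 0xea43 (little)
  op=0xea43>>12=0xe ⇒ cmpi (RI)
  rd: (w>>9)&0x7=0x5 → R5
  imm: (w>>0)&0x1ff=0x43 → #67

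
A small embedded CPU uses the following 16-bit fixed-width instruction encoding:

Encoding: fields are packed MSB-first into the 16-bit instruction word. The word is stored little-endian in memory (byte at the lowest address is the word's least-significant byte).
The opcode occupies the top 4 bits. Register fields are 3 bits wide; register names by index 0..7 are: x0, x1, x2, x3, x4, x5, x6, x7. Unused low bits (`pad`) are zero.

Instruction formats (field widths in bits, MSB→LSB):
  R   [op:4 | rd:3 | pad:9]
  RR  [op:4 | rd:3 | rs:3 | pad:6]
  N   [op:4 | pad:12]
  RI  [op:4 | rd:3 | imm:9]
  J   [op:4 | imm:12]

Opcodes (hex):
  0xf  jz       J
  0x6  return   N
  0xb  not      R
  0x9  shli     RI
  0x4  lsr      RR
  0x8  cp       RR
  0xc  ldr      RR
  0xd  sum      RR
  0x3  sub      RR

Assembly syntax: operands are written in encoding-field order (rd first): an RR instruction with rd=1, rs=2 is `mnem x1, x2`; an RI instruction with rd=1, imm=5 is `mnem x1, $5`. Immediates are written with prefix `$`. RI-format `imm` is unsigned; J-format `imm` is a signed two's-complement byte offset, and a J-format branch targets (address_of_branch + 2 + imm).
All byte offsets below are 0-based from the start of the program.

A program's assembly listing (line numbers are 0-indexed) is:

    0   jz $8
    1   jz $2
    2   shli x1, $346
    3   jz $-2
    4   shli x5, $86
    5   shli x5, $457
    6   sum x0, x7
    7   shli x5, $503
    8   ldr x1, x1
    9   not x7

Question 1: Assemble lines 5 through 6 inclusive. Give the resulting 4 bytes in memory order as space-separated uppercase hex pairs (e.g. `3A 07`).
C9 9B C0 D1

5. shli fields op=0x9:4|rd=5:3|imm=457:9 → word 9bc9h → c9 9b
6. sum fields op=0xd:4|rd=0:3|rs=7:3|pad=0:6 → word d1c0h → c0 d1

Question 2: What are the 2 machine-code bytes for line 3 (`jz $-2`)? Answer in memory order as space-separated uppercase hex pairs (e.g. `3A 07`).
FE FF

L3: jz op=0xf:4|imm=-2:12 ⇒ 0xfffe ⇒ little fe ff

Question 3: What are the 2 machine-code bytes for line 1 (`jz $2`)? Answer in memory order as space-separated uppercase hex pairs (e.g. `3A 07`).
L1: jz op=0xf:4|imm=2:12 ⇒ 0xf002 ⇒ little 02 f0

02 F0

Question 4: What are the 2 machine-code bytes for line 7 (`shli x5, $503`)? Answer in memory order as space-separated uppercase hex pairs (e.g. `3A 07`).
F7 9B

7. shli fields op=0x9:4|rd=5:3|imm=503:9 → word 9bf7h → f7 9b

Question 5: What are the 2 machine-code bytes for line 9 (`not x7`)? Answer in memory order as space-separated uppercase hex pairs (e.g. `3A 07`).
00 BE

9. not fields op=0xb:4|rd=7:3|pad=0:9 → word be00h → 00 be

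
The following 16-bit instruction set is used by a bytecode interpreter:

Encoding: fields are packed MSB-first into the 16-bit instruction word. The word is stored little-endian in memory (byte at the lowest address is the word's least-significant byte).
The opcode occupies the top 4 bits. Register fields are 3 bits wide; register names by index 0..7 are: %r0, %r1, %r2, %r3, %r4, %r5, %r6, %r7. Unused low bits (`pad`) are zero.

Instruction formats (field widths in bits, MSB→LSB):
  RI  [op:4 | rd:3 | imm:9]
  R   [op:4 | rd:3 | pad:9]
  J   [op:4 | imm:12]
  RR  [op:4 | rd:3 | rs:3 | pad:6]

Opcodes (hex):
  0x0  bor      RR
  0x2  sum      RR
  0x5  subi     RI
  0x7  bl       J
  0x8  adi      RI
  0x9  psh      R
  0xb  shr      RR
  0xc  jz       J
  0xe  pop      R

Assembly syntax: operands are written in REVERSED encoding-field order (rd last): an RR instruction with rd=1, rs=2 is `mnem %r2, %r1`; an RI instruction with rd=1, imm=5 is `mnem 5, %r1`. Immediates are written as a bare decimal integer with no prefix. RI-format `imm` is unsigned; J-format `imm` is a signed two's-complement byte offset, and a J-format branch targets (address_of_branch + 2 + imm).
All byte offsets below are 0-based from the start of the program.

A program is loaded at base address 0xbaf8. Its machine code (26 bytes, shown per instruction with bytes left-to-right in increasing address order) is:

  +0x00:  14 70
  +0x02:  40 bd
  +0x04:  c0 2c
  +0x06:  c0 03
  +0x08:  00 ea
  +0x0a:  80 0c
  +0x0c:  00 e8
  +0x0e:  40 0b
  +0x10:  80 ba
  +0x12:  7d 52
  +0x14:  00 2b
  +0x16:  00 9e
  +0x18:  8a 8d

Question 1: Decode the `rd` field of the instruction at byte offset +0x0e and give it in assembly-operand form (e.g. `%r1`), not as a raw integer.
%r5

@+0e  little-endian(40 0b) = 0x0b40
  top 4b → 0x0 → bor [RR]
  [11:9] rd=5 = %r5
  [8:6] rs=5 = %r5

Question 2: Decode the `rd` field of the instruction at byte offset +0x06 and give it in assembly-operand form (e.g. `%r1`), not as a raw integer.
%r1

@+06  little-endian(c0 03) = 0x03c0
  op=0x03c0>>12=0x0 ⇒ bor (RR)
  [11:9] rd=1 = %r1
  [8:6] rs=7 = %r7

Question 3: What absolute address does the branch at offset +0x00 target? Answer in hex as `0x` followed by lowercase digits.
+0x00: 14 70 ⇒ word 0x7014 (little)
  opcode bits[15:12]=0x7: bl/J
  imm@[11:0]=0x14 ⇒ 20
  target = base 0xbaf8 + off 0x00 + 2 + imm 20 = 0xbb0e

0xbb0e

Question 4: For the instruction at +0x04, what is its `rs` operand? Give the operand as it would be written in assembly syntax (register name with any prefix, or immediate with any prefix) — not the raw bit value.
@+04  little-endian(c0 2c) = 0x2cc0
  opcode bits[15:12]=0x2: sum/RR
  rd: (w>>9)&0x7=0x6 → %r6
  rs: (w>>6)&0x7=0x3 → %r3

%r3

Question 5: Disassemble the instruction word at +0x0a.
[0a] 80 0c → 0x0c80
  opcode bits[15:12]=0x0: bor/RR
  [11:9] rd=6 = %r6
  [8:6] rs=2 = %r2

bor %r2, %r6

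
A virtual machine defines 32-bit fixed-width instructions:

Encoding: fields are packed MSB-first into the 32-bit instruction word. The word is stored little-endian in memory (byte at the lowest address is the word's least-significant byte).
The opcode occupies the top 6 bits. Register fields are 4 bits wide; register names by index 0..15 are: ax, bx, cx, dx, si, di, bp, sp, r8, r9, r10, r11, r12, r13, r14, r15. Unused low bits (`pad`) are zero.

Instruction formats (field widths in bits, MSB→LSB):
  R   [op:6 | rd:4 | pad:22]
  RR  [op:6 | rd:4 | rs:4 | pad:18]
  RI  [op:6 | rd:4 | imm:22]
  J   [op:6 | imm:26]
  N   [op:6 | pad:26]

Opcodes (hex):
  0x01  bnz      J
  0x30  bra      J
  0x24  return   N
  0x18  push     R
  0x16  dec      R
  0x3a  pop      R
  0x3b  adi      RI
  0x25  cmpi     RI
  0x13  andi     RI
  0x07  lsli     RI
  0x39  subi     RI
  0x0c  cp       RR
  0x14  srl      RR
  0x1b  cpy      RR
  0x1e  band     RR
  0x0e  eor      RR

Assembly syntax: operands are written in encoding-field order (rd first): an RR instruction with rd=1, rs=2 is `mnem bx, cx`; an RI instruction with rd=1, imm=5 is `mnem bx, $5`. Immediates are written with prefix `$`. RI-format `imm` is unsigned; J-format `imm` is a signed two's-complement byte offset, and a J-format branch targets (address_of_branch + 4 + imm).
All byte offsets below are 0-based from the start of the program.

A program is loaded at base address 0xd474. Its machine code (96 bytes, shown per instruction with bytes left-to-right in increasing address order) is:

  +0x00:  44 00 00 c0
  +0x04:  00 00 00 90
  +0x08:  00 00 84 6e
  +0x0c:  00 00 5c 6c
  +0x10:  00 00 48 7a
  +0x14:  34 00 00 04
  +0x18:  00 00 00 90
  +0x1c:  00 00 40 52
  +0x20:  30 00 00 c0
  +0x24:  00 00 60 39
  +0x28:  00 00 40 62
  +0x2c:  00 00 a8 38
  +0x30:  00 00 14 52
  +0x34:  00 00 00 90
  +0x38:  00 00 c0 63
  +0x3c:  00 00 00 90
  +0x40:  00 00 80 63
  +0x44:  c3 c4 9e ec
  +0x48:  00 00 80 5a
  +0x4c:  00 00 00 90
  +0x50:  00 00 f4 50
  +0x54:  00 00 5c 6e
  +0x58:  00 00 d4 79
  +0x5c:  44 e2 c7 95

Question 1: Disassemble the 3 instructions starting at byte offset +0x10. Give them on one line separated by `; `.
band r9, cx; bnz $52; return

@+10  little-endian(00 00 48 7a) = 0x7a480000
  opcode bits[31:26]=0x1e: band/RR
  [25:22] rd=9 = r9
  [21:18] rs=2 = cx
@+14  little-endian(34 00 00 04) = 0x04000034
  opcode bits[31:26]=0x1: bnz/J
  [25:0] imm=52 = $52
@+18  little-endian(00 00 00 90) = 0x90000000
  opcode bits[31:26]=0x24: return/N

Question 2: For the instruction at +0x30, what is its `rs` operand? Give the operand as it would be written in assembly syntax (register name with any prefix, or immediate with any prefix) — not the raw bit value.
di

@+30  little-endian(00 00 14 52) = 0x52140000
  op=0x52140000>>26=0x14 ⇒ srl (RR)
  rd@[25:22]=0x8 ⇒ r8
  rs@[21:18]=0x5 ⇒ di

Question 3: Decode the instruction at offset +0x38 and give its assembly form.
@+38  little-endian(00 00 c0 63) = 0x63c00000
  op=0x63c00000>>26=0x18 ⇒ push (R)
  [25:22] rd=15 = r15

push r15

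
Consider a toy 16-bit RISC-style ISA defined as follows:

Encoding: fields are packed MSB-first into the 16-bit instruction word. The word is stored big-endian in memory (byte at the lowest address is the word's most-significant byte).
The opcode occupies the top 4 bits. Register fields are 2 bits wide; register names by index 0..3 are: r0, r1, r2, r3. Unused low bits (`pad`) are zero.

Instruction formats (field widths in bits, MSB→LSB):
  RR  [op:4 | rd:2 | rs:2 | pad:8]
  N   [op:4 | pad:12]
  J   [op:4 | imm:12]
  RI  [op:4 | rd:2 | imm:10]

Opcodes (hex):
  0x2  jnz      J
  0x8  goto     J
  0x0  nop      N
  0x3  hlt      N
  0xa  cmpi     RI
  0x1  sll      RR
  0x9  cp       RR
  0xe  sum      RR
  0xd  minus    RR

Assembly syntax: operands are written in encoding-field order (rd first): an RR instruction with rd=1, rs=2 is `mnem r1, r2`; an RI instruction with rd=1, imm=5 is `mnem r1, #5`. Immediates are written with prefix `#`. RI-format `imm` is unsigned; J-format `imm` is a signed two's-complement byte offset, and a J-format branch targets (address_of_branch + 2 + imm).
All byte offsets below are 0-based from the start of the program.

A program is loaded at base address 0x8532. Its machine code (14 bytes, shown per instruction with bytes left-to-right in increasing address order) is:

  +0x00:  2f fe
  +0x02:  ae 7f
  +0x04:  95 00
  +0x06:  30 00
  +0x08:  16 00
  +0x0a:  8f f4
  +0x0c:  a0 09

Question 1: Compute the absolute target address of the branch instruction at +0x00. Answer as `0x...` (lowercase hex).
0x8532

@+00  big-endian(2f fe) = 0x2ffe
  top 4b → 0x2 → jnz [J]
  [11:0] imm=4094 (s12→-2) = #-2
  target = base 0x8532 + off 0x00 + 2 + imm -2 = 0x8532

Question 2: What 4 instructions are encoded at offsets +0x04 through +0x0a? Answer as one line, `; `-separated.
+0x04: 95 00 ⇒ word 0x9500 (big)
  opcode bits[15:12]=0x9: cp/RR
  rd@[11:10]=0x1 ⇒ r1
  rs@[9:8]=0x1 ⇒ r1
+0x06: 30 00 ⇒ word 0x3000 (big)
  opcode bits[15:12]=0x3: hlt/N
+0x08: 16 00 ⇒ word 0x1600 (big)
  opcode bits[15:12]=0x1: sll/RR
  rd@[11:10]=0x1 ⇒ r1
  rs@[9:8]=0x2 ⇒ r2
+0x0a: 8f f4 ⇒ word 0x8ff4 (big)
  opcode bits[15:12]=0x8: goto/J
  imm@[11:0]=0xff4 (s12→-12) ⇒ #-12

cp r1, r1; hlt; sll r1, r2; goto #-12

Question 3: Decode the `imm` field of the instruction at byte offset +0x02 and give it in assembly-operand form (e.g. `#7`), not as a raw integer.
#639

off 0x02: read ae 7f as big → 0xae7f
  opcode bits[15:12]=0xa: cmpi/RI
  rd: (w>>10)&0x3=0x3 → r3
  imm: (w>>0)&0x3ff=0x27f → #639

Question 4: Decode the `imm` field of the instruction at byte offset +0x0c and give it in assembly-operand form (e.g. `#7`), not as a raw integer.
[0c] a0 09 → 0xa009
  top 4b → 0xa → cmpi [RI]
  rd@[11:10]=0x0 ⇒ r0
  imm@[9:0]=0x9 ⇒ #9

#9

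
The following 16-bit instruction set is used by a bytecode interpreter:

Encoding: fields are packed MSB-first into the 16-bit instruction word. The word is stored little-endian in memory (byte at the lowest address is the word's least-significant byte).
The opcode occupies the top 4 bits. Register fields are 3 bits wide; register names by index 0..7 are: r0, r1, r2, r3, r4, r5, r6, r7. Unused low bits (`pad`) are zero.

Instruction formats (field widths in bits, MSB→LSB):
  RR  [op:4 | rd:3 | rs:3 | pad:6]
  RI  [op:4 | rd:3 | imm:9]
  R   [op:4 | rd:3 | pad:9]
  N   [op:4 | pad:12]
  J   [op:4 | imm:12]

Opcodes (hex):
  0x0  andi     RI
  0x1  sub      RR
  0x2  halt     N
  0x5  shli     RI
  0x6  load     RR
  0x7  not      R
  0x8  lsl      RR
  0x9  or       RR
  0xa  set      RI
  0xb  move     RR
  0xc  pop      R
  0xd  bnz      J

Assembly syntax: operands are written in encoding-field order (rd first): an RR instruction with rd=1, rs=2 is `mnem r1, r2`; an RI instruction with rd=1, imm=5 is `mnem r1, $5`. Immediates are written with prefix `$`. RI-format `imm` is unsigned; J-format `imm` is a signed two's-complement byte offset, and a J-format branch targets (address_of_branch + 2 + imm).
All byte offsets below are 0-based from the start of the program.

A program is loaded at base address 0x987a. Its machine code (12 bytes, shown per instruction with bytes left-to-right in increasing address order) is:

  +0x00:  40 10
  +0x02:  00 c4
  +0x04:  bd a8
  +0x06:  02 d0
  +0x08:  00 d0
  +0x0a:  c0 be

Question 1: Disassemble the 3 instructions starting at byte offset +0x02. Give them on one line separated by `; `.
+0x02: 00 c4 ⇒ word 0xc400 (little)
  op=0xc400>>12=0xc ⇒ pop (R)
  [11:9] rd=2 = r2
+0x04: bd a8 ⇒ word 0xa8bd (little)
  op=0xa8bd>>12=0xa ⇒ set (RI)
  [11:9] rd=4 = r4
  [8:0] imm=189 = $189
+0x06: 02 d0 ⇒ word 0xd002 (little)
  op=0xd002>>12=0xd ⇒ bnz (J)
  [11:0] imm=2 = $2

pop r2; set r4, $189; bnz $2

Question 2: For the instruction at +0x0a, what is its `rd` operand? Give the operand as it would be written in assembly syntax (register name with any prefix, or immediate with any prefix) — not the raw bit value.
r7

off 0x0a: read c0 be as little → 0xbec0
  op=0xbec0>>12=0xb ⇒ move (RR)
  rd: (w>>9)&0x7=0x7 → r7
  rs: (w>>6)&0x7=0x3 → r3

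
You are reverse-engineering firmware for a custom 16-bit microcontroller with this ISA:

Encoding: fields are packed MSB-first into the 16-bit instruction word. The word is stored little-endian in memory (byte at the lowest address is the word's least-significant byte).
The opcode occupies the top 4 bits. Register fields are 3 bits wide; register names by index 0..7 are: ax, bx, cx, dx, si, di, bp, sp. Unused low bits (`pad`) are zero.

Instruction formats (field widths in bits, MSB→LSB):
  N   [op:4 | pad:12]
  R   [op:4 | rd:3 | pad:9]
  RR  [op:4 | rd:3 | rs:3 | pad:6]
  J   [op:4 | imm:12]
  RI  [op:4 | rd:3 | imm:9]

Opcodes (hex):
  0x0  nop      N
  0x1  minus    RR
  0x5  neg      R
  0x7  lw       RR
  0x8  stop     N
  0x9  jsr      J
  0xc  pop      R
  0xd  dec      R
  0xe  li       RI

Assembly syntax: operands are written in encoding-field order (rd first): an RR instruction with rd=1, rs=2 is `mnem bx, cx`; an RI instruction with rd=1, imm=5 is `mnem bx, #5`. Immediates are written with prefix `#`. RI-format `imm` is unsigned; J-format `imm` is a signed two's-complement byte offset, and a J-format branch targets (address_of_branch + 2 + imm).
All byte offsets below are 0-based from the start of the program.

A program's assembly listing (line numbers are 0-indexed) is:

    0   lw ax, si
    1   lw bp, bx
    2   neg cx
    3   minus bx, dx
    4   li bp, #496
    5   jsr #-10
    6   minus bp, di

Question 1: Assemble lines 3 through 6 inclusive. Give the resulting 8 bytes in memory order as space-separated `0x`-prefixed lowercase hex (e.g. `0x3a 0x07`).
0xc0 0x12 0xf0 0xed 0xf6 0x9f 0x40 0x1d

L3: minus op=0x1:4|rd=1:3|rs=3:3|pad=0:6 ⇒ 0x12c0 ⇒ little c0 12
L4: li op=0xe:4|rd=6:3|imm=496:9 ⇒ 0xedf0 ⇒ little f0 ed
L5: jsr op=0x9:4|imm=-10:12 ⇒ 0x9ff6 ⇒ little f6 9f
L6: minus op=0x1:4|rd=6:3|rs=5:3|pad=0:6 ⇒ 0x1d40 ⇒ little 40 1d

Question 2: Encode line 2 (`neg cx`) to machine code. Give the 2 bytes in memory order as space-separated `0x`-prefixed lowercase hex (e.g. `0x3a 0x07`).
0x00 0x54

line 2 (neg): pack op=0x5:4|rd=2:3|pad=0:9 = 0x5400; little→ 00 54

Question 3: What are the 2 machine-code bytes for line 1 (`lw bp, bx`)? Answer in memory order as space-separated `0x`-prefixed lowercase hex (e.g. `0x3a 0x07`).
L1: lw op=0x7:4|rd=6:3|rs=1:3|pad=0:6 ⇒ 0x7c40 ⇒ little 40 7c

0x40 0x7c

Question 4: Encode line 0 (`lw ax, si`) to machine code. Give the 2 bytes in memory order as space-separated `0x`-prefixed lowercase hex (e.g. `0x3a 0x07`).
line 0 (lw): pack op=0x7:4|rd=0:3|rs=4:3|pad=0:6 = 0x7100; little→ 00 71

0x00 0x71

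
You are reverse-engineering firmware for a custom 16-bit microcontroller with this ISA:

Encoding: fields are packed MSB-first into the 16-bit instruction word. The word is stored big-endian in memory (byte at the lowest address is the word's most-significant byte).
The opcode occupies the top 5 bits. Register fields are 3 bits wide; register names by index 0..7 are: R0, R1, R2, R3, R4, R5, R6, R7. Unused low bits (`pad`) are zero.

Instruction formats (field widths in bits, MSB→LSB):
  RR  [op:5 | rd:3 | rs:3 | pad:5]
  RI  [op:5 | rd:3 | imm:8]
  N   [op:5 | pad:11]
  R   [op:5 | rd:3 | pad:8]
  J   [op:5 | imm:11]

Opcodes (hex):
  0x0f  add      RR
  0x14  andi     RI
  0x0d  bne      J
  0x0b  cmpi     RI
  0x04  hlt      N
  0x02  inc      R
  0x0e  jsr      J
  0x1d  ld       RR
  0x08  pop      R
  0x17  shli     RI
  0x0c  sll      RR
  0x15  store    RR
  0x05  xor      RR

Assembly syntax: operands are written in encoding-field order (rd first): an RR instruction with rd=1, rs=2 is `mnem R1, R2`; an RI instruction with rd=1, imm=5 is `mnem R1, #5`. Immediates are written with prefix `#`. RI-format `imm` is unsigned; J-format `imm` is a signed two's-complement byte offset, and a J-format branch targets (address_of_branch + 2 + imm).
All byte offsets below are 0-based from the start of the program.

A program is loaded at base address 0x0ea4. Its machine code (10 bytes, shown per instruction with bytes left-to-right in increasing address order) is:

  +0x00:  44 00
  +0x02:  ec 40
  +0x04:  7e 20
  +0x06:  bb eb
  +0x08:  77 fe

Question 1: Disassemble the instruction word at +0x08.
jsr #-2

@+08  big-endian(77 fe) = 0x77fe
  op=0x77fe>>11=0xe ⇒ jsr (J)
  imm@[10:0]=0x7fe (s11→-2) ⇒ #-2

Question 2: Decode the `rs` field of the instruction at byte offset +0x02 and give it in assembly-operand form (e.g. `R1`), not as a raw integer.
off 0x02: read ec 40 as big → 0xec40
  opcode bits[15:11]=0x1d: ld/RR
  rd: (w>>8)&0x7=0x4 → R4
  rs: (w>>5)&0x7=0x2 → R2

R2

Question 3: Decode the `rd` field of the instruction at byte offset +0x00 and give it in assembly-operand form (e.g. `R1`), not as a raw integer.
[00] 44 00 → 0x4400
  op=0x4400>>11=0x8 ⇒ pop (R)
  rd@[10:8]=0x4 ⇒ R4

R4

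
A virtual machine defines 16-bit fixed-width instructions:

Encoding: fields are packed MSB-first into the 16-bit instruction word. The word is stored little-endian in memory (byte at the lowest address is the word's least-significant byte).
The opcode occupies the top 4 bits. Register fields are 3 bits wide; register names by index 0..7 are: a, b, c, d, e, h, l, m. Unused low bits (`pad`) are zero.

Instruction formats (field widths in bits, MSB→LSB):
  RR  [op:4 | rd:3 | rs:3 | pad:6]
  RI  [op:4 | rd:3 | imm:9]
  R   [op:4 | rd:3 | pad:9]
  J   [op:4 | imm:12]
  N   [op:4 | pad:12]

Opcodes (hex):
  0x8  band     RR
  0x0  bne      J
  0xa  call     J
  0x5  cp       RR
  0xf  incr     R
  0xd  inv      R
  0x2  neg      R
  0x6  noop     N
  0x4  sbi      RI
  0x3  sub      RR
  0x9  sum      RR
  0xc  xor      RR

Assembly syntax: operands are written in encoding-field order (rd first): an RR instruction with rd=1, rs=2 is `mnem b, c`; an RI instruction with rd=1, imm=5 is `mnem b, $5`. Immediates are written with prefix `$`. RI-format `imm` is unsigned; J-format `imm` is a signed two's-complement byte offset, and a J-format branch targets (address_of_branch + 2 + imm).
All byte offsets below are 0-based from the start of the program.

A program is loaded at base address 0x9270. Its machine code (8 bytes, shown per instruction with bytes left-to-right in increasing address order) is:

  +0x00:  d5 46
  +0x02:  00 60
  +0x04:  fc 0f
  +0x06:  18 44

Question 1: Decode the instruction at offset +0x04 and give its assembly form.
@+04  little-endian(fc 0f) = 0x0ffc
  opcode bits[15:12]=0x0: bne/J
  imm@[11:0]=0xffc (s12→-4) ⇒ $-4

bne $-4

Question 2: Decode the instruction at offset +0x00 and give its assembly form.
[00] d5 46 → 0x46d5
  top 4b → 0x4 → sbi [RI]
  [11:9] rd=3 = d
  [8:0] imm=213 = $213

sbi d, $213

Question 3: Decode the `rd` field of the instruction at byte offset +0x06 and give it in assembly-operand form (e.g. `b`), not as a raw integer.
[06] 18 44 → 0x4418
  top 4b → 0x4 → sbi [RI]
  rd@[11:9]=0x2 ⇒ c
  imm@[8:0]=0x18 ⇒ $24

c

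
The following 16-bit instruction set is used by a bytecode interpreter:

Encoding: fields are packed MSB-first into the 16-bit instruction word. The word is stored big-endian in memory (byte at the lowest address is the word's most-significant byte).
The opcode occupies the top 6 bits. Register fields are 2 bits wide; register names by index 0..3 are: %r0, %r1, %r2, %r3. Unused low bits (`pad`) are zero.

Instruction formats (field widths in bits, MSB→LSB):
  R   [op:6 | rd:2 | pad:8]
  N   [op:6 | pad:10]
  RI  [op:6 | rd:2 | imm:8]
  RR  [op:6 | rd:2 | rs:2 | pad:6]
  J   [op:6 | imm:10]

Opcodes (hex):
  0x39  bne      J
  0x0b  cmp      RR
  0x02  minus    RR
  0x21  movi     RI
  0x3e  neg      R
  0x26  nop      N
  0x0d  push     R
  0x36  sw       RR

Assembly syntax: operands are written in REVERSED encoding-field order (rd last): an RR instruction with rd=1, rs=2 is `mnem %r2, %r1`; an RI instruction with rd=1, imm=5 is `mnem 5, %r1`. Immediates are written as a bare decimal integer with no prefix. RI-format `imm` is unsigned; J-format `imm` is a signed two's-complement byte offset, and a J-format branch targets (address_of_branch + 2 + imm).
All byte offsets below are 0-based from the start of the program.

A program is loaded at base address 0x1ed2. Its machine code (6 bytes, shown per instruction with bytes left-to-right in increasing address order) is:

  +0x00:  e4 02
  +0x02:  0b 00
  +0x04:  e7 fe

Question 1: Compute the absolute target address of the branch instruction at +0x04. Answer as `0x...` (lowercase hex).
@+04  big-endian(e7 fe) = 0xe7fe
  op=0xe7fe>>10=0x39 ⇒ bne (J)
  imm: (w>>0)&0x3ff=0x3fe (s10→-2) → -2
  target = base 0x1ed2 + off 0x04 + 2 + imm -2 = 0x1ed6

0x1ed6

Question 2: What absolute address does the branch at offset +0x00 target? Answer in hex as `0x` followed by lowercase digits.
[00] e4 02 → 0xe402
  opcode bits[15:10]=0x39: bne/J
  [9:0] imm=2 = 2
  target = base 0x1ed2 + off 0x00 + 2 + imm 2 = 0x1ed6

0x1ed6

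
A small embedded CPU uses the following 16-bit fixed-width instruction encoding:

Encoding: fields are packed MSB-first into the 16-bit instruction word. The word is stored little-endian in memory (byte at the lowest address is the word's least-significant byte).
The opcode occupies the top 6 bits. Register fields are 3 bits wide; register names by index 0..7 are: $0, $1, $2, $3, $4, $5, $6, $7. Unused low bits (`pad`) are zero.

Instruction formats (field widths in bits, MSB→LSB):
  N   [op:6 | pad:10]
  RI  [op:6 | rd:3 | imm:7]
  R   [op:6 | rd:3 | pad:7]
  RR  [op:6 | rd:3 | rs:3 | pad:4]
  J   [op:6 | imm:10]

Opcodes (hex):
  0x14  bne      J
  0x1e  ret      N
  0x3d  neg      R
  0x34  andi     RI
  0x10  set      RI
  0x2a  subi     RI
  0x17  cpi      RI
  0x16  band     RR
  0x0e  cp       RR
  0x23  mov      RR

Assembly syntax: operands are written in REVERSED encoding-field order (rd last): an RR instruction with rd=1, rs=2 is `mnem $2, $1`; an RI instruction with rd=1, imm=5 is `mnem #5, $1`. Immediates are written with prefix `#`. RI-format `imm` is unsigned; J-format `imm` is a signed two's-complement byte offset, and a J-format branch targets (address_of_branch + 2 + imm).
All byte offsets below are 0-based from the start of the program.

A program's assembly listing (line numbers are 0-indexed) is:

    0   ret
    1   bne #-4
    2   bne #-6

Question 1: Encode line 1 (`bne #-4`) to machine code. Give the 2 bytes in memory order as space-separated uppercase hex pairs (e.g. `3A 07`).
1. bne fields op=0x14:6|imm=-4:10 → word 53fch → fc 53

FC 53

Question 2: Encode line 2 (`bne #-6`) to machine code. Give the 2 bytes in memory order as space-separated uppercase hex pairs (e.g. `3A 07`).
L2: bne op=0x14:6|imm=-6:10 ⇒ 0x53fa ⇒ little fa 53

FA 53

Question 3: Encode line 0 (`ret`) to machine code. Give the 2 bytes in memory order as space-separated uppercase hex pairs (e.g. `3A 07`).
00 78

0. ret fields op=0x1e:6|pad=0:10 → word 7800h → 00 78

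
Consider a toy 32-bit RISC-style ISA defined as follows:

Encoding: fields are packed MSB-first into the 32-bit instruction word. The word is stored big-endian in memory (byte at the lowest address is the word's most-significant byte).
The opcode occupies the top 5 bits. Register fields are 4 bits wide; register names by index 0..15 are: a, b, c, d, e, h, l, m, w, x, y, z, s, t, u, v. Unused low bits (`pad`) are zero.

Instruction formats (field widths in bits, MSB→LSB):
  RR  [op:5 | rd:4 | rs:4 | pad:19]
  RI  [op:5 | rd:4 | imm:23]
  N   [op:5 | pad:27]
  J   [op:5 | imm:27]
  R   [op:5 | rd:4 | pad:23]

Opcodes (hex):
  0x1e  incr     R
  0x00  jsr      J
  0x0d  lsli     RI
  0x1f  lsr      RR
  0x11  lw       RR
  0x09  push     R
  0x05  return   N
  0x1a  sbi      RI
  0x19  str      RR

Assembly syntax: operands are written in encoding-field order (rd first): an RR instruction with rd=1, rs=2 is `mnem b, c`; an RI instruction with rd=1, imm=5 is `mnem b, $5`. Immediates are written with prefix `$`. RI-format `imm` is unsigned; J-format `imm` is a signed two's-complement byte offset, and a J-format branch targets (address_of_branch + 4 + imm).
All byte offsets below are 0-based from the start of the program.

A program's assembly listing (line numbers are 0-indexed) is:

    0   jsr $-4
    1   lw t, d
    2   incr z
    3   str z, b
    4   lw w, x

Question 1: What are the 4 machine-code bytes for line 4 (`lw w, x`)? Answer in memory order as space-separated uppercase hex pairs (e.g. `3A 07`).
line 4 (lw): pack op=0x11:5|rd=8:4|rs=9:4|pad=0:19 = 0x8c480000; big→ 8c 48 00 00

8C 48 00 00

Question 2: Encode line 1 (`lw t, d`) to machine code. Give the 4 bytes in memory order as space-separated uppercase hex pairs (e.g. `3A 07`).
1. lw fields op=0x11:5|rd=13:4|rs=3:4|pad=0:19 → word 8e980000h → 8e 98 00 00

8E 98 00 00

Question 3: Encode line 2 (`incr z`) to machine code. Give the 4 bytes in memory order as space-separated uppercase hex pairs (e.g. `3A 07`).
F5 80 00 00

2. incr fields op=0x1e:5|rd=11:4|pad=0:23 → word f5800000h → f5 80 00 00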